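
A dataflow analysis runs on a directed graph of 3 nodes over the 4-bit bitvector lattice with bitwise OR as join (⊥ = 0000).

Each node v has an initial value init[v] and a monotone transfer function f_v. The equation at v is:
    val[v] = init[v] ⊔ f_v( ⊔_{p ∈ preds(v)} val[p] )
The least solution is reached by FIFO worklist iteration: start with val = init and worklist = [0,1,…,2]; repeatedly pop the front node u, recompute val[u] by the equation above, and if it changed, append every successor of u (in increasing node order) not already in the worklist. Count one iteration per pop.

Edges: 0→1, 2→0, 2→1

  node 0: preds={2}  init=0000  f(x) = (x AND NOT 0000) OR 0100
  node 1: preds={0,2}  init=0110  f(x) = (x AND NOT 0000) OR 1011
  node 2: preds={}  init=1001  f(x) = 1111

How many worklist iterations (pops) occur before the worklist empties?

Trace (5 dequeues):
  [1] u=0 | in 1001 | out 1101 | prev 0000 | push {}
  [2] u=1 | in 1101 | out 1111 | prev 0110 | push {}
  [3] u=2 | in 0000 | out 1111 | prev 1001 | push {0,1}
  [4] u=0 | in 1111 | out 1111 | prev 1101 | push {}
  [5] u=1 | in 1111 | out 1111 | ==

Converged values:
  [0] 1111
  [1] 1111
  [2] 1111

5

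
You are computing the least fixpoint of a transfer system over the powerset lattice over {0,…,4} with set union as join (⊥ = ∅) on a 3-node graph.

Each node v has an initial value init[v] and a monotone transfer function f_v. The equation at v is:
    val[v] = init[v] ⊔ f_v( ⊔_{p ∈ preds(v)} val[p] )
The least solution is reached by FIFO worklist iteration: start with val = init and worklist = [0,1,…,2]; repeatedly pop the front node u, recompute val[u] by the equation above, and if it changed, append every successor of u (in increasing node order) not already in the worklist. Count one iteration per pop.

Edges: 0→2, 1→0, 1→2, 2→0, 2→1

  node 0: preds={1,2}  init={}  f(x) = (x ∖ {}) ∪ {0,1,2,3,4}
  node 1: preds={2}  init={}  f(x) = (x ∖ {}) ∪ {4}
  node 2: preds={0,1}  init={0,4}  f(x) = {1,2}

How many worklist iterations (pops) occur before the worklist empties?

Worklist (7 pops):
  #1 pop 0: in={0,4} → {0,1,2,3,4} (was {}); enqueue []
  #2 pop 1: in={0,4} → {0,4} (was {}); enqueue [0]
  #3 pop 2: in={0,1,2,3,4} → {0,1,2,4} (was {0,4}); enqueue [1]
  #4 pop 0: in={0,1,2,4} → {0,1,2,3,4} (no change)
  #5 pop 1: in={0,1,2,4} → {0,1,2,4} (was {0,4}); enqueue [0,2]
  #6 pop 0: in={0,1,2,4} → {0,1,2,3,4} (no change)
  #7 pop 2: in={0,1,2,3,4} → {0,1,2,4} (no change)

Fixpoint:
  val[0] = {0,1,2,3,4}
  val[1] = {0,1,2,4}
  val[2] = {0,1,2,4}

7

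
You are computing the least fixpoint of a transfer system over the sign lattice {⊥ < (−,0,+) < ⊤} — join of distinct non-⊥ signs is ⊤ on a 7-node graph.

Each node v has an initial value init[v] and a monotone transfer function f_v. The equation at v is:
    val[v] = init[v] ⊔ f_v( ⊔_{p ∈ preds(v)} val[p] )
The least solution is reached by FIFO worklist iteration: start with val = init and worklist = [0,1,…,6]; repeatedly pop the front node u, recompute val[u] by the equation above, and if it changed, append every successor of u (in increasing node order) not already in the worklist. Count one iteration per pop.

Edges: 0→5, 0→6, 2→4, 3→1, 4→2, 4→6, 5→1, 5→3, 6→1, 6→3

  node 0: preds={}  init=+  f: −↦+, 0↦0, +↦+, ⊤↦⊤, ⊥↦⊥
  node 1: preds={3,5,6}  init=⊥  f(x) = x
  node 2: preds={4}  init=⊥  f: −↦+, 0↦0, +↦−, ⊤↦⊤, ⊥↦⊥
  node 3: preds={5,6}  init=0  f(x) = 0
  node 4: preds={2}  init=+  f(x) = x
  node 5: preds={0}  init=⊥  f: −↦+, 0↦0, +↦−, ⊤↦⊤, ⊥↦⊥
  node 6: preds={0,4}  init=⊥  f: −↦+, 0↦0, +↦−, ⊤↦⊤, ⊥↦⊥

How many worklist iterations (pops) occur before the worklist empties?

11

Worklist (11 pops):
  #1 pop 0: in=⊥ → + (no change)
  #2 pop 1: in=0 → 0 (was ⊥); enqueue []
  #3 pop 2: in=+ → − (was ⊥); enqueue []
  #4 pop 3: in=⊥ → 0 (no change)
  #5 pop 4: in=− → ⊤ (was +); enqueue [2]
  #6 pop 5: in=+ → − (was ⊥); enqueue [1,3]
  #7 pop 6: in=⊤ → ⊤ (was ⊥); enqueue []
  #8 pop 2: in=⊤ → ⊤ (was −); enqueue [4]
  #9 pop 1: in=⊤ → ⊤ (was 0); enqueue []
  #10 pop 3: in=⊤ → 0 (no change)
  #11 pop 4: in=⊤ → ⊤ (no change)

Fixpoint:
  val[0] = +
  val[1] = ⊤
  val[2] = ⊤
  val[3] = 0
  val[4] = ⊤
  val[5] = −
  val[6] = ⊤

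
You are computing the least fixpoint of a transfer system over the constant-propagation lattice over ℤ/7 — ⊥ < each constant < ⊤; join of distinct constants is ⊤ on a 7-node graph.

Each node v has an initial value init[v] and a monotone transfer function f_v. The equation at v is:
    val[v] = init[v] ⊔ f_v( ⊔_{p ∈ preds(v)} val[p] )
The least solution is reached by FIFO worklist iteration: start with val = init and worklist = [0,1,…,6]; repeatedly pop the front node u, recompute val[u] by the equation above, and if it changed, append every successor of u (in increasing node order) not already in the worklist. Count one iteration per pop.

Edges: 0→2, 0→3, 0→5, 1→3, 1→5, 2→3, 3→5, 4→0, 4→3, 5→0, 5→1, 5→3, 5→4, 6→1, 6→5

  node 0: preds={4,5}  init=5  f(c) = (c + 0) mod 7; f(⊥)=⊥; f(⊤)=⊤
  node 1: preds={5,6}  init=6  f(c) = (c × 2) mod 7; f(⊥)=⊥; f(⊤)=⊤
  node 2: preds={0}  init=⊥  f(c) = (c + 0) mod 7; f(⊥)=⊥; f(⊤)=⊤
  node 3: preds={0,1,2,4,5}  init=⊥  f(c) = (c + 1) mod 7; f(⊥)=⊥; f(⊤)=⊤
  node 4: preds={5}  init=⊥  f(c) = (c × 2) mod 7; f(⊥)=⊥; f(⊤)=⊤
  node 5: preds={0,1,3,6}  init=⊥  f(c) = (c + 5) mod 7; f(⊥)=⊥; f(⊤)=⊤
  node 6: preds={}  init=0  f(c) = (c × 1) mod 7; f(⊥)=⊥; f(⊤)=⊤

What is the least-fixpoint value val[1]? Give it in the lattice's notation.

Trace (15 dequeues):
  [1] u=0 | in ⊥ | out 5 | ==
  [2] u=1 | in 0 | out ⊤ | prev 6 | push {}
  [3] u=2 | in 5 | out 5 | prev ⊥ | push {}
  [4] u=3 | in ⊤ | out ⊤ | prev ⊥ | push {}
  [5] u=4 | in ⊥ | out ⊥ | ==
  [6] u=5 | in ⊤ | out ⊤ | prev ⊥ | push {0,1,3,4}
  [7] u=6 | in ⊥ | out 0 | ==
  [8] u=0 | in ⊤ | out ⊤ | prev 5 | push {2,5}
  [9] u=1 | in ⊤ | out ⊤ | ==
  [10] u=3 | in ⊤ | out ⊤ | ==
  [11] u=4 | in ⊤ | out ⊤ | prev ⊥ | push {0,3}
  [12] u=2 | in ⊤ | out ⊤ | prev 5 | push {}
  [13] u=5 | in ⊤ | out ⊤ | ==
  [14] u=0 | in ⊤ | out ⊤ | ==
  [15] u=3 | in ⊤ | out ⊤ | ==

Converged values:
  [0] ⊤
  [1] ⊤
  [2] ⊤
  [3] ⊤
  [4] ⊤
  [5] ⊤
  [6] 0

⊤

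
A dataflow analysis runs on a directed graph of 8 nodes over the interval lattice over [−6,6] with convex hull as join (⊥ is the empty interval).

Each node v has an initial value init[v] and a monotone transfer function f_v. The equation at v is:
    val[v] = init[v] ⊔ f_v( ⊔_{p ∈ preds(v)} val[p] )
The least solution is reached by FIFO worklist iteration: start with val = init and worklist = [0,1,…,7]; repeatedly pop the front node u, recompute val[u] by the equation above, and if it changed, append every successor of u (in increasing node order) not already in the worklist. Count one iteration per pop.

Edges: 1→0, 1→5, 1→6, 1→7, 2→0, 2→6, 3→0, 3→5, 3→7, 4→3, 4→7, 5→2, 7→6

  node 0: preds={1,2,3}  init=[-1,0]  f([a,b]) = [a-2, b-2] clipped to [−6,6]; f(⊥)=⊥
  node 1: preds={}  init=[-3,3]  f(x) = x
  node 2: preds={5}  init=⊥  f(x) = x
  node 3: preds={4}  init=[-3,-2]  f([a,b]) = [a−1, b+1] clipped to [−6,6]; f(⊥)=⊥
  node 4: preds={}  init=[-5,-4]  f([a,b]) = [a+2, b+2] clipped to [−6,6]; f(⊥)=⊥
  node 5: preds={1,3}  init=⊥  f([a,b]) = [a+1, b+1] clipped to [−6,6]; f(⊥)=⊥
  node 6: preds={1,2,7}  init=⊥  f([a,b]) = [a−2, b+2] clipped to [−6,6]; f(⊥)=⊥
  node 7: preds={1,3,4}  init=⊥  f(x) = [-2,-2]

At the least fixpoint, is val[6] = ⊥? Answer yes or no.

Iteration log — 12 steps:
  step 1. node 0  ⊔preds=[-3,3]  new=[-5,1]  old=[-1,0]  +wl: 
  step 2. node 1  ⊔preds=⊥  new=[-3,3]  stable
  step 3. node 2  ⊔preds=⊥  new=⊥  stable
  step 4. node 3  ⊔preds=[-5,-4]  new=[-6,-2]  old=[-3,-2]  +wl: 0
  step 5. node 4  ⊔preds=⊥  new=[-5,-4]  stable
  step 6. node 5  ⊔preds=[-6,3]  new=[-5,4]  old=⊥  +wl: 2
  step 7. node 6  ⊔preds=[-3,3]  new=[-5,5]  old=⊥  +wl: 
  step 8. node 7  ⊔preds=[-6,3]  new=[-2,-2]  old=⊥  +wl: 6
  step 9. node 0  ⊔preds=[-6,3]  new=[-6,1]  old=[-5,1]  +wl: 
  step 10. node 2  ⊔preds=[-5,4]  new=[-5,4]  old=⊥  +wl: 0
  step 11. node 6  ⊔preds=[-5,4]  new=[-6,6]  old=[-5,5]  +wl: 
  step 12. node 0  ⊔preds=[-6,4]  new=[-6,2]  old=[-6,1]  +wl: 

Least fixpoint reached:
  node 0: [-6,2]
  node 1: [-3,3]
  node 2: [-5,4]
  node 3: [-6,-2]
  node 4: [-5,-4]
  node 5: [-5,4]
  node 6: [-6,6]
  node 7: [-2,-2]

no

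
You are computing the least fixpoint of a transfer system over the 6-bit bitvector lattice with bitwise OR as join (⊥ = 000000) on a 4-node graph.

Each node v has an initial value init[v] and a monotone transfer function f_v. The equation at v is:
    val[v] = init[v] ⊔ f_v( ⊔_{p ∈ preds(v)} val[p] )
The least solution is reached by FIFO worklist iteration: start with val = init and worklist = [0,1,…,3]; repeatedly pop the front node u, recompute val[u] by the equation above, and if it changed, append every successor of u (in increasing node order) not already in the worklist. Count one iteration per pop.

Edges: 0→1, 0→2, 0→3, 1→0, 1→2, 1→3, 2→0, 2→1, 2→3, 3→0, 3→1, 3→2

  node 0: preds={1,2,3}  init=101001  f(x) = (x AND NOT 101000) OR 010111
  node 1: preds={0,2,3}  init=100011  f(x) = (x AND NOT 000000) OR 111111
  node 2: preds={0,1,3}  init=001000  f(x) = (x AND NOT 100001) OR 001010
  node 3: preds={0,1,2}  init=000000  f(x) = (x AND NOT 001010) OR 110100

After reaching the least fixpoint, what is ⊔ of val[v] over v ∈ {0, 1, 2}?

111111

Trace (7 dequeues):
  [1] u=0 | in 101011 | out 111111 | prev 101001 | push {}
  [2] u=1 | in 111111 | out 111111 | prev 100011 | push {0}
  [3] u=2 | in 111111 | out 011110 | prev 001000 | push {1}
  [4] u=3 | in 111111 | out 110101 | prev 000000 | push {2}
  [5] u=0 | in 111111 | out 111111 | ==
  [6] u=1 | in 111111 | out 111111 | ==
  [7] u=2 | in 111111 | out 011110 | ==

Converged values:
  [0] 111111
  [1] 111111
  [2] 011110
  [3] 110101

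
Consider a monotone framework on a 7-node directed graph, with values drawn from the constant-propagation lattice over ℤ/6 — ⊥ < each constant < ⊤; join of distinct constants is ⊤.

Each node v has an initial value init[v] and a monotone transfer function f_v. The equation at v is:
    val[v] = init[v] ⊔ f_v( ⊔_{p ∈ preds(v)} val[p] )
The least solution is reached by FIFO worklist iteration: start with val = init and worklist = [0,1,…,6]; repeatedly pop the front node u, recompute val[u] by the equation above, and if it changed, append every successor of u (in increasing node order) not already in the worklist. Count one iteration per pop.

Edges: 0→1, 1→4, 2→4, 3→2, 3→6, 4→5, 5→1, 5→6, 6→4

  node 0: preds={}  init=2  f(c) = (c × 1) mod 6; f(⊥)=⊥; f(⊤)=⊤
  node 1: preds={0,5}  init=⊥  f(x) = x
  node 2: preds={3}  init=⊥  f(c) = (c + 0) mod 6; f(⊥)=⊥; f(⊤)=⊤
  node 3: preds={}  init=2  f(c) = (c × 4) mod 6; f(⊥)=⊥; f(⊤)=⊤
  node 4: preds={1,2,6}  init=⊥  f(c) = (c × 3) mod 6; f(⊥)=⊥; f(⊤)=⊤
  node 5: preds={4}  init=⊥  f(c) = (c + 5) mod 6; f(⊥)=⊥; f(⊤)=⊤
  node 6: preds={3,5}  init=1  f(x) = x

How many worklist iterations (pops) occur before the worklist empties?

9

Trace (9 dequeues):
  [1] u=0 | in ⊥ | out 2 | ==
  [2] u=1 | in 2 | out 2 | prev ⊥ | push {}
  [3] u=2 | in 2 | out 2 | prev ⊥ | push {}
  [4] u=3 | in ⊥ | out 2 | ==
  [5] u=4 | in ⊤ | out ⊤ | prev ⊥ | push {}
  [6] u=5 | in ⊤ | out ⊤ | prev ⊥ | push {1}
  [7] u=6 | in ⊤ | out ⊤ | prev 1 | push {4}
  [8] u=1 | in ⊤ | out ⊤ | prev 2 | push {}
  [9] u=4 | in ⊤ | out ⊤ | ==

Converged values:
  [0] 2
  [1] ⊤
  [2] 2
  [3] 2
  [4] ⊤
  [5] ⊤
  [6] ⊤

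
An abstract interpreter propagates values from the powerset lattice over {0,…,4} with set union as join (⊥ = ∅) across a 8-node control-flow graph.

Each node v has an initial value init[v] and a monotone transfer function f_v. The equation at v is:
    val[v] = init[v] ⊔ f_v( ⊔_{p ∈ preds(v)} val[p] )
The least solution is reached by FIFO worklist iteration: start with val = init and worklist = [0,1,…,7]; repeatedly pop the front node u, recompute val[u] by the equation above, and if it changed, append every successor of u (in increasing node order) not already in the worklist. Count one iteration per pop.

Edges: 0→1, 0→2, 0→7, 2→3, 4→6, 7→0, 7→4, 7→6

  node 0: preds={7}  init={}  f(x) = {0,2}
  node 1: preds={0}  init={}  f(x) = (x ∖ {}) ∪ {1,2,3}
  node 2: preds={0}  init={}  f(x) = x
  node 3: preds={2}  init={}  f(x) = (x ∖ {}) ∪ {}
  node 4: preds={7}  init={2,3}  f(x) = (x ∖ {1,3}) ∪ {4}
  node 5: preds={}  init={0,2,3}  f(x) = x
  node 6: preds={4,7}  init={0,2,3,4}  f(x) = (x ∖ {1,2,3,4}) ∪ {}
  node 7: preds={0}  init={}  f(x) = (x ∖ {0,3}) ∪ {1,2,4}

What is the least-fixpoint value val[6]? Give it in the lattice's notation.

Worklist (11 pops):
  #1 pop 0: in={} → {0,2} (was {}); enqueue []
  #2 pop 1: in={0,2} → {0,1,2,3} (was {}); enqueue []
  #3 pop 2: in={0,2} → {0,2} (was {}); enqueue []
  #4 pop 3: in={0,2} → {0,2} (was {}); enqueue []
  #5 pop 4: in={} → {2,3,4} (was {2,3}); enqueue []
  #6 pop 5: in={} → {0,2,3} (no change)
  #7 pop 6: in={2,3,4} → {0,2,3,4} (no change)
  #8 pop 7: in={0,2} → {1,2,4} (was {}); enqueue [0,4,6]
  #9 pop 0: in={1,2,4} → {0,2} (no change)
  #10 pop 4: in={1,2,4} → {2,3,4} (no change)
  #11 pop 6: in={1,2,3,4} → {0,2,3,4} (no change)

Fixpoint:
  val[0] = {0,2}
  val[1] = {0,1,2,3}
  val[2] = {0,2}
  val[3] = {0,2}
  val[4] = {2,3,4}
  val[5] = {0,2,3}
  val[6] = {0,2,3,4}
  val[7] = {1,2,4}

{0,2,3,4}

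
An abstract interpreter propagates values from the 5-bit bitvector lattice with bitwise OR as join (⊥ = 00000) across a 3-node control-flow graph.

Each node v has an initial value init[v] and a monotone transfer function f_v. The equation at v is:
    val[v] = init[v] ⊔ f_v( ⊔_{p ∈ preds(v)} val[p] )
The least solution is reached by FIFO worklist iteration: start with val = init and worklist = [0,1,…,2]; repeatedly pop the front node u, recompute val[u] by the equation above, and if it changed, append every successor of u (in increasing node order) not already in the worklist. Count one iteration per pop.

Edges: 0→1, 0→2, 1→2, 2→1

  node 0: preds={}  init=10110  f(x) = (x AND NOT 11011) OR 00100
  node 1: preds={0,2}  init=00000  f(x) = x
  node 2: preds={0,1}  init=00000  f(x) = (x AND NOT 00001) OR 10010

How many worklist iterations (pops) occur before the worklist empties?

4

Iteration log — 4 steps:
  step 1. node 0  ⊔preds=00000  new=10110  stable
  step 2. node 1  ⊔preds=10110  new=10110  old=00000  +wl: 
  step 3. node 2  ⊔preds=10110  new=10110  old=00000  +wl: 1
  step 4. node 1  ⊔preds=10110  new=10110  stable

Least fixpoint reached:
  node 0: 10110
  node 1: 10110
  node 2: 10110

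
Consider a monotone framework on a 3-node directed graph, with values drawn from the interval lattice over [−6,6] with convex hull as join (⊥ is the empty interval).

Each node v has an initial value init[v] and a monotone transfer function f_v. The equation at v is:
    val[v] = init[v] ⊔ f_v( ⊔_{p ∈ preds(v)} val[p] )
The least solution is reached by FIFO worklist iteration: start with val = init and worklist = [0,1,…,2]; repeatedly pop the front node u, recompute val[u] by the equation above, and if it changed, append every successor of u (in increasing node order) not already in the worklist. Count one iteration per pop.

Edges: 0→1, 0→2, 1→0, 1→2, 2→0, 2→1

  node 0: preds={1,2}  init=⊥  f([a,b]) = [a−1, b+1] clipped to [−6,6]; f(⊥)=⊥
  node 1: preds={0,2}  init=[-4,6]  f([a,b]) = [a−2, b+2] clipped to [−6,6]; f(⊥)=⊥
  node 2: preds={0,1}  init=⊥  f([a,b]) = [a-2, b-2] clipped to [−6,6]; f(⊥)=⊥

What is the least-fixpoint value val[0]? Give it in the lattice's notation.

[-6,6]

Trace (6 dequeues):
  [1] u=0 | in [-4,6] | out [-5,6] | prev ⊥ | push {}
  [2] u=1 | in [-5,6] | out [-6,6] | prev [-4,6] | push {0}
  [3] u=2 | in [-6,6] | out [-6,4] | prev ⊥ | push {1}
  [4] u=0 | in [-6,6] | out [-6,6] | prev [-5,6] | push {2}
  [5] u=1 | in [-6,6] | out [-6,6] | ==
  [6] u=2 | in [-6,6] | out [-6,4] | ==

Converged values:
  [0] [-6,6]
  [1] [-6,6]
  [2] [-6,4]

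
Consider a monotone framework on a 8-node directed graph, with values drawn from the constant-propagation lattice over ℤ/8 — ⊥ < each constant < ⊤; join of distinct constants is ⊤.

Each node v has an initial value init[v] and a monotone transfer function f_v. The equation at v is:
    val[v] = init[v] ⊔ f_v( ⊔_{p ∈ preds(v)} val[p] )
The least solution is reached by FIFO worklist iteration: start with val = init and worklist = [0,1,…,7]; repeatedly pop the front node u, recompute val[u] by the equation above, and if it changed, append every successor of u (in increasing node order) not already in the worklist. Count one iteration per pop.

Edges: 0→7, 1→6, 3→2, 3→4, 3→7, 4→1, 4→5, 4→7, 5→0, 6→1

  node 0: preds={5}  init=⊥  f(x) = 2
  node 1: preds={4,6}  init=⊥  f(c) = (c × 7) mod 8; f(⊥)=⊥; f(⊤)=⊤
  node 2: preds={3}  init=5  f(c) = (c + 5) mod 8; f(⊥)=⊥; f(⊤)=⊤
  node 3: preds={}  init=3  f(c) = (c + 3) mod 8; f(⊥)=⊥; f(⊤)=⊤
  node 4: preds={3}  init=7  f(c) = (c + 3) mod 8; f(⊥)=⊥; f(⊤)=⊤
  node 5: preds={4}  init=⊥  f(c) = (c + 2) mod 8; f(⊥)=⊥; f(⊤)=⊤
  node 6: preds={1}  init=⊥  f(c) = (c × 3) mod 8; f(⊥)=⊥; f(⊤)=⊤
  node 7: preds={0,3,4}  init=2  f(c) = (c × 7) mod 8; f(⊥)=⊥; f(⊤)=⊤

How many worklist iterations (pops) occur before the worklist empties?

Trace (12 dequeues):
  [1] u=0 | in ⊥ | out 2 | prev ⊥ | push {}
  [2] u=1 | in 7 | out 1 | prev ⊥ | push {}
  [3] u=2 | in 3 | out ⊤ | prev 5 | push {}
  [4] u=3 | in ⊥ | out 3 | ==
  [5] u=4 | in 3 | out ⊤ | prev 7 | push {1}
  [6] u=5 | in ⊤ | out ⊤ | prev ⊥ | push {0}
  [7] u=6 | in 1 | out 3 | prev ⊥ | push {}
  [8] u=7 | in ⊤ | out ⊤ | prev 2 | push {}
  [9] u=1 | in ⊤ | out ⊤ | prev 1 | push {6}
  [10] u=0 | in ⊤ | out 2 | ==
  [11] u=6 | in ⊤ | out ⊤ | prev 3 | push {1}
  [12] u=1 | in ⊤ | out ⊤ | ==

Converged values:
  [0] 2
  [1] ⊤
  [2] ⊤
  [3] 3
  [4] ⊤
  [5] ⊤
  [6] ⊤
  [7] ⊤

12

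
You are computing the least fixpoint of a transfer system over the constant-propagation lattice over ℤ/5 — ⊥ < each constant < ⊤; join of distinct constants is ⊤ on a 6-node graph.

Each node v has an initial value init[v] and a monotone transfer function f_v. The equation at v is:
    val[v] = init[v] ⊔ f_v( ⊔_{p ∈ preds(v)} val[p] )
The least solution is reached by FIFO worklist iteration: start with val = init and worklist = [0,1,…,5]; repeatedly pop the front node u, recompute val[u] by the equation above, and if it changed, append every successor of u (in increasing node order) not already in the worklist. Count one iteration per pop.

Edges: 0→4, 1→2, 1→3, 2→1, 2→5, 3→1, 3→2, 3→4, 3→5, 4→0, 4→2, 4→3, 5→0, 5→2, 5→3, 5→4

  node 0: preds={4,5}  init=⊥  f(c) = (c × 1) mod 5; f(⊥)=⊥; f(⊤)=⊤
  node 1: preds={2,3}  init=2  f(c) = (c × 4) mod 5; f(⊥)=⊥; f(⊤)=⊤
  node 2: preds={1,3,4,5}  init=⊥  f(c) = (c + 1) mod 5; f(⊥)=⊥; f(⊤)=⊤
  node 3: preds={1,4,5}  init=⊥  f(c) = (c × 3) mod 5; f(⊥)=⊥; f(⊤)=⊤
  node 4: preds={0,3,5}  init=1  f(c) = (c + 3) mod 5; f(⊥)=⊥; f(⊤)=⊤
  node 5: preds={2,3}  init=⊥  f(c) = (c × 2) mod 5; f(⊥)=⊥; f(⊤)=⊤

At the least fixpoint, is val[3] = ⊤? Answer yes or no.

yes

Iteration log — 11 steps:
  step 1. node 0  ⊔preds=1  new=1  old=⊥  +wl: 
  step 2. node 1  ⊔preds=⊥  new=2  stable
  step 3. node 2  ⊔preds=⊤  new=⊤  old=⊥  +wl: 1
  step 4. node 3  ⊔preds=⊤  new=⊤  old=⊥  +wl: 2
  step 5. node 4  ⊔preds=⊤  new=⊤  old=1  +wl: 0,3
  step 6. node 5  ⊔preds=⊤  new=⊤  old=⊥  +wl: 4
  step 7. node 1  ⊔preds=⊤  new=⊤  old=2  +wl: 
  step 8. node 2  ⊔preds=⊤  new=⊤  stable
  step 9. node 0  ⊔preds=⊤  new=⊤  old=1  +wl: 
  step 10. node 3  ⊔preds=⊤  new=⊤  stable
  step 11. node 4  ⊔preds=⊤  new=⊤  stable

Least fixpoint reached:
  node 0: ⊤
  node 1: ⊤
  node 2: ⊤
  node 3: ⊤
  node 4: ⊤
  node 5: ⊤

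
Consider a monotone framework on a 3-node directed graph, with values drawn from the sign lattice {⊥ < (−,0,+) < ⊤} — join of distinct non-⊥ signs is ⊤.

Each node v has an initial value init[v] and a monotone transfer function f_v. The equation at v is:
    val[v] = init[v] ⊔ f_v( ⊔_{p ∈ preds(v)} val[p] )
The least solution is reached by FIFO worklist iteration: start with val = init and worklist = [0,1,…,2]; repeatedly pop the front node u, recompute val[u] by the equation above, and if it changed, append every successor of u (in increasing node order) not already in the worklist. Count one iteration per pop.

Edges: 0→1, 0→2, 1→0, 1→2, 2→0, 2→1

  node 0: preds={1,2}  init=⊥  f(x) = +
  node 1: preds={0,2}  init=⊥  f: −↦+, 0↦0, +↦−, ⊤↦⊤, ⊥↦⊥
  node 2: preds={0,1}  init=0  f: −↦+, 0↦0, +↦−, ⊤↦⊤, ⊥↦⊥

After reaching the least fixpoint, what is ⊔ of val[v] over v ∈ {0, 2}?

⊤

Trace (5 dequeues):
  [1] u=0 | in 0 | out + | prev ⊥ | push {}
  [2] u=1 | in ⊤ | out ⊤ | prev ⊥ | push {0}
  [3] u=2 | in ⊤ | out ⊤ | prev 0 | push {1}
  [4] u=0 | in ⊤ | out + | ==
  [5] u=1 | in ⊤ | out ⊤ | ==

Converged values:
  [0] +
  [1] ⊤
  [2] ⊤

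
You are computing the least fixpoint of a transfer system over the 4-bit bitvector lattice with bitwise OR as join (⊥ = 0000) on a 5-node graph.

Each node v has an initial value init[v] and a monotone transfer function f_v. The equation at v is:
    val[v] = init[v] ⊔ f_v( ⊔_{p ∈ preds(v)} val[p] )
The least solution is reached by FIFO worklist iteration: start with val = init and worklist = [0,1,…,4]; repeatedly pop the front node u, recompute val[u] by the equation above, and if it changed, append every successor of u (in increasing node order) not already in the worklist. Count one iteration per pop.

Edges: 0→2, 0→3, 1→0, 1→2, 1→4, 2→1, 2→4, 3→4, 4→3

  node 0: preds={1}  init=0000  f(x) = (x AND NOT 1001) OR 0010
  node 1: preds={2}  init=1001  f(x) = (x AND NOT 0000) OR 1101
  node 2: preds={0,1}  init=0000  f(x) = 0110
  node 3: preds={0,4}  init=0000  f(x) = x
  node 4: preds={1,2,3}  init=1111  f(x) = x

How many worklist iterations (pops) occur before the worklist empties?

11

Worklist (11 pops):
  #1 pop 0: in=1001 → 0010 (was 0000); enqueue []
  #2 pop 1: in=0000 → 1101 (was 1001); enqueue [0]
  #3 pop 2: in=1111 → 0110 (was 0000); enqueue [1]
  #4 pop 3: in=1111 → 1111 (was 0000); enqueue []
  #5 pop 4: in=1111 → 1111 (no change)
  #6 pop 0: in=1101 → 0110 (was 0010); enqueue [2,3]
  #7 pop 1: in=0110 → 1111 (was 1101); enqueue [0,4]
  #8 pop 2: in=1111 → 0110 (no change)
  #9 pop 3: in=1111 → 1111 (no change)
  #10 pop 0: in=1111 → 0110 (no change)
  #11 pop 4: in=1111 → 1111 (no change)

Fixpoint:
  val[0] = 0110
  val[1] = 1111
  val[2] = 0110
  val[3] = 1111
  val[4] = 1111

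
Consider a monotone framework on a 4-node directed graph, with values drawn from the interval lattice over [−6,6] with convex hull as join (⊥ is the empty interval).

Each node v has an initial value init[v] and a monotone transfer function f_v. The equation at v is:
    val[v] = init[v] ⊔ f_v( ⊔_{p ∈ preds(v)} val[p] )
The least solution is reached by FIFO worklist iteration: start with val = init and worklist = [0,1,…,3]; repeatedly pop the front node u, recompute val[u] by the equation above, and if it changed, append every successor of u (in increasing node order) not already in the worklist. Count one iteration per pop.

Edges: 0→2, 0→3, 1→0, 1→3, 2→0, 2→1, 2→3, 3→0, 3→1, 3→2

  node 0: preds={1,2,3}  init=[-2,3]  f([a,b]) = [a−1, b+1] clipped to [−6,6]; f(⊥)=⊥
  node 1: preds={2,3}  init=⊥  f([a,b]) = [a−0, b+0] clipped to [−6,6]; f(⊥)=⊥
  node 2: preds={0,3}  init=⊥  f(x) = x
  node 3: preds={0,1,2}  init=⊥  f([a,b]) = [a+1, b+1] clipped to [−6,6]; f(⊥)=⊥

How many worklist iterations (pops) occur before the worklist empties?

25

Iteration log — 25 steps:
  step 1. node 0  ⊔preds=⊥  new=[-2,3]  stable
  step 2. node 1  ⊔preds=⊥  new=⊥  stable
  step 3. node 2  ⊔preds=[-2,3]  new=[-2,3]  old=⊥  +wl: 0,1
  step 4. node 3  ⊔preds=[-2,3]  new=[-1,4]  old=⊥  +wl: 2
  step 5. node 0  ⊔preds=[-2,4]  new=[-3,5]  old=[-2,3]  +wl: 3
  step 6. node 1  ⊔preds=[-2,4]  new=[-2,4]  old=⊥  +wl: 0
  step 7. node 2  ⊔preds=[-3,5]  new=[-3,5]  old=[-2,3]  +wl: 1
  step 8. node 3  ⊔preds=[-3,5]  new=[-2,6]  old=[-1,4]  +wl: 2
  step 9. node 0  ⊔preds=[-3,6]  new=[-4,6]  old=[-3,5]  +wl: 3
  step 10. node 1  ⊔preds=[-3,6]  new=[-3,6]  old=[-2,4]  +wl: 0
  step 11. node 2  ⊔preds=[-4,6]  new=[-4,6]  old=[-3,5]  +wl: 1
  step 12. node 3  ⊔preds=[-4,6]  new=[-3,6]  old=[-2,6]  +wl: 2
  step 13. node 0  ⊔preds=[-4,6]  new=[-5,6]  old=[-4,6]  +wl: 3
  step 14. node 1  ⊔preds=[-4,6]  new=[-4,6]  old=[-3,6]  +wl: 0
  step 15. node 2  ⊔preds=[-5,6]  new=[-5,6]  old=[-4,6]  +wl: 1
  step 16. node 3  ⊔preds=[-5,6]  new=[-4,6]  old=[-3,6]  +wl: 2
  step 17. node 0  ⊔preds=[-5,6]  new=[-6,6]  old=[-5,6]  +wl: 3
  step 18. node 1  ⊔preds=[-5,6]  new=[-5,6]  old=[-4,6]  +wl: 0
  step 19. node 2  ⊔preds=[-6,6]  new=[-6,6]  old=[-5,6]  +wl: 1
  step 20. node 3  ⊔preds=[-6,6]  new=[-5,6]  old=[-4,6]  +wl: 2
  step 21. node 0  ⊔preds=[-6,6]  new=[-6,6]  stable
  step 22. node 1  ⊔preds=[-6,6]  new=[-6,6]  old=[-5,6]  +wl: 0,3
  step 23. node 2  ⊔preds=[-6,6]  new=[-6,6]  stable
  step 24. node 0  ⊔preds=[-6,6]  new=[-6,6]  stable
  step 25. node 3  ⊔preds=[-6,6]  new=[-5,6]  stable

Least fixpoint reached:
  node 0: [-6,6]
  node 1: [-6,6]
  node 2: [-6,6]
  node 3: [-5,6]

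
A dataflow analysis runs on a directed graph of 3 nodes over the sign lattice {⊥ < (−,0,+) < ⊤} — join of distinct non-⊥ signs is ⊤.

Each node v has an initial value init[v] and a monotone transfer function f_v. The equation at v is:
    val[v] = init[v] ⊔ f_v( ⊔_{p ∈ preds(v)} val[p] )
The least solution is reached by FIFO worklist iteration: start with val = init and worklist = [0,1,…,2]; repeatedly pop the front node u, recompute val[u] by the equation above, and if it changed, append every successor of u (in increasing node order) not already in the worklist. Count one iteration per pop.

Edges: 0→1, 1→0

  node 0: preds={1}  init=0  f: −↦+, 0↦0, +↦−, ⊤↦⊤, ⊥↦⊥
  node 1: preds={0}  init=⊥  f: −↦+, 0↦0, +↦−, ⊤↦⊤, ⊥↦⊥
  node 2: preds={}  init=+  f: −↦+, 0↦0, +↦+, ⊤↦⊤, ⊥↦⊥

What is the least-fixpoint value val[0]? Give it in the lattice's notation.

0

Iteration log — 4 steps:
  step 1. node 0  ⊔preds=⊥  new=0  stable
  step 2. node 1  ⊔preds=0  new=0  old=⊥  +wl: 0
  step 3. node 2  ⊔preds=⊥  new=+  stable
  step 4. node 0  ⊔preds=0  new=0  stable

Least fixpoint reached:
  node 0: 0
  node 1: 0
  node 2: +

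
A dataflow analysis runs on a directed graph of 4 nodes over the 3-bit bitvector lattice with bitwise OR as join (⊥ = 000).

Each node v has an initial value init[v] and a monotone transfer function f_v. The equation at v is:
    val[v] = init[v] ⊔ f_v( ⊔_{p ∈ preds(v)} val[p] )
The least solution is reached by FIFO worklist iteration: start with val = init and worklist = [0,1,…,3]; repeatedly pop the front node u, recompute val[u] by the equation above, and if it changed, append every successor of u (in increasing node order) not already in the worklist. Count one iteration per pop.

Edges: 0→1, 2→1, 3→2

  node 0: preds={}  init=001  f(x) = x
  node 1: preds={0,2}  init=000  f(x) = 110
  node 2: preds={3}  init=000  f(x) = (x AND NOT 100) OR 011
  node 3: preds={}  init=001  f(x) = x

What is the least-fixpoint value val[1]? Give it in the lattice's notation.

110

Iteration log — 5 steps:
  step 1. node 0  ⊔preds=000  new=001  stable
  step 2. node 1  ⊔preds=001  new=110  old=000  +wl: 
  step 3. node 2  ⊔preds=001  new=011  old=000  +wl: 1
  step 4. node 3  ⊔preds=000  new=001  stable
  step 5. node 1  ⊔preds=011  new=110  stable

Least fixpoint reached:
  node 0: 001
  node 1: 110
  node 2: 011
  node 3: 001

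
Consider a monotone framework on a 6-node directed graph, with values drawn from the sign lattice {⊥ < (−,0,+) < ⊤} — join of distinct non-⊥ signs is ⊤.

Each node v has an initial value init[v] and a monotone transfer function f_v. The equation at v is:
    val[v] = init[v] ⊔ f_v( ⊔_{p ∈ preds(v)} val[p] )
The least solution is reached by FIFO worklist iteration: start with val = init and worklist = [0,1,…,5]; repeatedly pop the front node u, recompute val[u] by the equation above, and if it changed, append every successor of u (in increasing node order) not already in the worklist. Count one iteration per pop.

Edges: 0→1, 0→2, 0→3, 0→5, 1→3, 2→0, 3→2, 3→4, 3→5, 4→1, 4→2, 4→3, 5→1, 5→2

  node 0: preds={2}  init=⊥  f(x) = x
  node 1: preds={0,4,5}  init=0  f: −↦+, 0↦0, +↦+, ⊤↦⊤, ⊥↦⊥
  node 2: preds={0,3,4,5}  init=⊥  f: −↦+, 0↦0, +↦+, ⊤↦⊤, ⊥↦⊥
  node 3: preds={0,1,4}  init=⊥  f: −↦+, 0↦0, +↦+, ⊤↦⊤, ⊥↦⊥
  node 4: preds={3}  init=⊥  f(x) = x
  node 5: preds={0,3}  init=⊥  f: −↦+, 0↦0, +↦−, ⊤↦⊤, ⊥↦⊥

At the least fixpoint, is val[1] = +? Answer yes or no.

Iteration log — 14 steps:
  step 1. node 0  ⊔preds=⊥  new=⊥  stable
  step 2. node 1  ⊔preds=⊥  new=0  stable
  step 3. node 2  ⊔preds=⊥  new=⊥  stable
  step 4. node 3  ⊔preds=0  new=0  old=⊥  +wl: 2
  step 5. node 4  ⊔preds=0  new=0  old=⊥  +wl: 1,3
  step 6. node 5  ⊔preds=0  new=0  old=⊥  +wl: 
  step 7. node 2  ⊔preds=0  new=0  old=⊥  +wl: 0
  step 8. node 1  ⊔preds=0  new=0  stable
  step 9. node 3  ⊔preds=0  new=0  stable
  step 10. node 0  ⊔preds=0  new=0  old=⊥  +wl: 1,2,3,5
  step 11. node 1  ⊔preds=0  new=0  stable
  step 12. node 2  ⊔preds=0  new=0  stable
  step 13. node 3  ⊔preds=0  new=0  stable
  step 14. node 5  ⊔preds=0  new=0  stable

Least fixpoint reached:
  node 0: 0
  node 1: 0
  node 2: 0
  node 3: 0
  node 4: 0
  node 5: 0

no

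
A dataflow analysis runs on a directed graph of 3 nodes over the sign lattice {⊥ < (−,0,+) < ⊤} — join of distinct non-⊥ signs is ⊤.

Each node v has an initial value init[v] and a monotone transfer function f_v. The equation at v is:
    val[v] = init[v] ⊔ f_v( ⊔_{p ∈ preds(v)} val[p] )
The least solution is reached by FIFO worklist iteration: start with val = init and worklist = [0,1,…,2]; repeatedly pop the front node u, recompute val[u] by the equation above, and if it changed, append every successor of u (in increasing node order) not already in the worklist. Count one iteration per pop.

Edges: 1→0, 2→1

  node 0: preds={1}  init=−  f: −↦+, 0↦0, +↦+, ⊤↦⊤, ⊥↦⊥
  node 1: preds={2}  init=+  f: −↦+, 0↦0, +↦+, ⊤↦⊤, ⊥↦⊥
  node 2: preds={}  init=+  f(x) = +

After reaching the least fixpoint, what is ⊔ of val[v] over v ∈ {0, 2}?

⊤

Worklist (3 pops):
  #1 pop 0: in=+ → ⊤ (was −); enqueue []
  #2 pop 1: in=+ → + (no change)
  #3 pop 2: in=⊥ → + (no change)

Fixpoint:
  val[0] = ⊤
  val[1] = +
  val[2] = +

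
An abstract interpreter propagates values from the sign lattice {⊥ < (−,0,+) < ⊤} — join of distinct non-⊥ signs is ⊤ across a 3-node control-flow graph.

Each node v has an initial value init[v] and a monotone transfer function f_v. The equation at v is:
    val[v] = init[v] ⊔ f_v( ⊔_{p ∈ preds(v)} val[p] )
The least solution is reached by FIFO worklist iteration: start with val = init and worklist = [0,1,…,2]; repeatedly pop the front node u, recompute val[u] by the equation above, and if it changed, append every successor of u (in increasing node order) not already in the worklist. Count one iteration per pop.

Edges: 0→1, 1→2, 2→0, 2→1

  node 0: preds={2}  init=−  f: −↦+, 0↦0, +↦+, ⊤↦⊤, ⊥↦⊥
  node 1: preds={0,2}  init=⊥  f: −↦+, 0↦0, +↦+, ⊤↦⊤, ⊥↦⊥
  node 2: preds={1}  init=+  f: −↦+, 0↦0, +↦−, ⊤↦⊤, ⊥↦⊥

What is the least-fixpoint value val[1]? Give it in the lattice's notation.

⊤

Trace (5 dequeues):
  [1] u=0 | in + | out ⊤ | prev − | push {}
  [2] u=1 | in ⊤ | out ⊤ | prev ⊥ | push {}
  [3] u=2 | in ⊤ | out ⊤ | prev + | push {0,1}
  [4] u=0 | in ⊤ | out ⊤ | ==
  [5] u=1 | in ⊤ | out ⊤ | ==

Converged values:
  [0] ⊤
  [1] ⊤
  [2] ⊤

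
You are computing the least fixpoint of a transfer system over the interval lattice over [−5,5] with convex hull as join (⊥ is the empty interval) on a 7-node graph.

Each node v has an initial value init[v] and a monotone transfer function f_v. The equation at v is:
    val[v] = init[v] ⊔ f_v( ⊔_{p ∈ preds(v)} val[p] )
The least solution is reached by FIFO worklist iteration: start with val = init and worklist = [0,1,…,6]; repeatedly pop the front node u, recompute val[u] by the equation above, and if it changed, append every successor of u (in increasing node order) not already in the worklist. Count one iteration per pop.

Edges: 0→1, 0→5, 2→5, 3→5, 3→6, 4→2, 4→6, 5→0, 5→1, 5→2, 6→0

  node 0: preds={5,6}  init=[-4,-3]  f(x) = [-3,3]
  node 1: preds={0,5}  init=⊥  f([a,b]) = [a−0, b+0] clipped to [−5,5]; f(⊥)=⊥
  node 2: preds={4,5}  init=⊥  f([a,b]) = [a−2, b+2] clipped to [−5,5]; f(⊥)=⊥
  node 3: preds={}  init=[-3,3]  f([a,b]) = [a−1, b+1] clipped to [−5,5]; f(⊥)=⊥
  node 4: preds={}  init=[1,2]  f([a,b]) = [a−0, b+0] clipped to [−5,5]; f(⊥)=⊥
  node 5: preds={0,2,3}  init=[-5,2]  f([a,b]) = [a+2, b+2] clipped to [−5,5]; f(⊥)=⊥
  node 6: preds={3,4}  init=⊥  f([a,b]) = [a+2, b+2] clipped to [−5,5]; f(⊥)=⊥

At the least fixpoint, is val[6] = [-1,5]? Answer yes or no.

Trace (11 dequeues):
  [1] u=0 | in [-5,2] | out [-4,3] | prev [-4,-3] | push {}
  [2] u=1 | in [-5,3] | out [-5,3] | prev ⊥ | push {}
  [3] u=2 | in [-5,2] | out [-5,4] | prev ⊥ | push {}
  [4] u=3 | in ⊥ | out [-3,3] | ==
  [5] u=4 | in ⊥ | out [1,2] | ==
  [6] u=5 | in [-5,4] | out [-5,5] | prev [-5,2] | push {0,1,2}
  [7] u=6 | in [-3,3] | out [-1,5] | prev ⊥ | push {}
  [8] u=0 | in [-5,5] | out [-4,3] | ==
  [9] u=1 | in [-5,5] | out [-5,5] | prev [-5,3] | push {}
  [10] u=2 | in [-5,5] | out [-5,5] | prev [-5,4] | push {5}
  [11] u=5 | in [-5,5] | out [-5,5] | ==

Converged values:
  [0] [-4,3]
  [1] [-5,5]
  [2] [-5,5]
  [3] [-3,3]
  [4] [1,2]
  [5] [-5,5]
  [6] [-1,5]

yes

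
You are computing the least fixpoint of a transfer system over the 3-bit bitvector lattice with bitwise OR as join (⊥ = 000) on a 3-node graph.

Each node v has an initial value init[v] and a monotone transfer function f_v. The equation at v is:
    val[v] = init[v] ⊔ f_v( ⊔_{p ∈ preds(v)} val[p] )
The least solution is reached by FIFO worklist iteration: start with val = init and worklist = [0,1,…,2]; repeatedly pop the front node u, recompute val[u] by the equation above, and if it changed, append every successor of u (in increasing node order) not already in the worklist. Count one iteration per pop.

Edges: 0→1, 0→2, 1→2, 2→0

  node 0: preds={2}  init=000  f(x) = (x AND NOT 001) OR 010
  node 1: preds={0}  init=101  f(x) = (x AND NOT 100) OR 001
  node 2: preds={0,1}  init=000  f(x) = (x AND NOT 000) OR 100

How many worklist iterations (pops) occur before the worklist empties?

Worklist (6 pops):
  #1 pop 0: in=000 → 010 (was 000); enqueue []
  #2 pop 1: in=010 → 111 (was 101); enqueue []
  #3 pop 2: in=111 → 111 (was 000); enqueue [0]
  #4 pop 0: in=111 → 110 (was 010); enqueue [1,2]
  #5 pop 1: in=110 → 111 (no change)
  #6 pop 2: in=111 → 111 (no change)

Fixpoint:
  val[0] = 110
  val[1] = 111
  val[2] = 111

6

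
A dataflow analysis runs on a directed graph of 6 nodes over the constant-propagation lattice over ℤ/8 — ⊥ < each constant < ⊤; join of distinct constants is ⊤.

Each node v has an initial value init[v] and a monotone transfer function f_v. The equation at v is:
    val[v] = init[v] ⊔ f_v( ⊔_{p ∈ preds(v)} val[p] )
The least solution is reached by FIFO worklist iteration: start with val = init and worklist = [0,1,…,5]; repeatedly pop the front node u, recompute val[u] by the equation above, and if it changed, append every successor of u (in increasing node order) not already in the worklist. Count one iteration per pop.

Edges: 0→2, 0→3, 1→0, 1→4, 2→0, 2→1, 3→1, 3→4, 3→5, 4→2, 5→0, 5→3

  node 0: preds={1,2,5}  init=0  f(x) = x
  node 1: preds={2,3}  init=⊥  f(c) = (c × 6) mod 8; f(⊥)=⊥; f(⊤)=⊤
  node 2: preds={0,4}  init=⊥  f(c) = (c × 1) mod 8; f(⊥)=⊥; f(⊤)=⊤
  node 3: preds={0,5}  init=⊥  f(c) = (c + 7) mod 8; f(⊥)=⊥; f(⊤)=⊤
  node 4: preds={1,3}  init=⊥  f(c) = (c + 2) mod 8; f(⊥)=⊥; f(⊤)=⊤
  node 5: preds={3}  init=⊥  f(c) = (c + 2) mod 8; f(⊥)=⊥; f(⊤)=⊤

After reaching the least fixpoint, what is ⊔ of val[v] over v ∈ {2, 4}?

⊤

Trace (17 dequeues):
  [1] u=0 | in ⊥ | out 0 | ==
  [2] u=1 | in ⊥ | out ⊥ | ==
  [3] u=2 | in 0 | out 0 | prev ⊥ | push {0,1}
  [4] u=3 | in 0 | out 7 | prev ⊥ | push {}
  [5] u=4 | in 7 | out 1 | prev ⊥ | push {2}
  [6] u=5 | in 7 | out 1 | prev ⊥ | push {3}
  [7] u=0 | in ⊤ | out ⊤ | prev 0 | push {}
  [8] u=1 | in ⊤ | out ⊤ | prev ⊥ | push {0,4}
  [9] u=2 | in ⊤ | out ⊤ | prev 0 | push {1}
  [10] u=3 | in ⊤ | out ⊤ | prev 7 | push {5}
  [11] u=0 | in ⊤ | out ⊤ | ==
  [12] u=4 | in ⊤ | out ⊤ | prev 1 | push {2}
  [13] u=1 | in ⊤ | out ⊤ | ==
  [14] u=5 | in ⊤ | out ⊤ | prev 1 | push {0,3}
  [15] u=2 | in ⊤ | out ⊤ | ==
  [16] u=0 | in ⊤ | out ⊤ | ==
  [17] u=3 | in ⊤ | out ⊤ | ==

Converged values:
  [0] ⊤
  [1] ⊤
  [2] ⊤
  [3] ⊤
  [4] ⊤
  [5] ⊤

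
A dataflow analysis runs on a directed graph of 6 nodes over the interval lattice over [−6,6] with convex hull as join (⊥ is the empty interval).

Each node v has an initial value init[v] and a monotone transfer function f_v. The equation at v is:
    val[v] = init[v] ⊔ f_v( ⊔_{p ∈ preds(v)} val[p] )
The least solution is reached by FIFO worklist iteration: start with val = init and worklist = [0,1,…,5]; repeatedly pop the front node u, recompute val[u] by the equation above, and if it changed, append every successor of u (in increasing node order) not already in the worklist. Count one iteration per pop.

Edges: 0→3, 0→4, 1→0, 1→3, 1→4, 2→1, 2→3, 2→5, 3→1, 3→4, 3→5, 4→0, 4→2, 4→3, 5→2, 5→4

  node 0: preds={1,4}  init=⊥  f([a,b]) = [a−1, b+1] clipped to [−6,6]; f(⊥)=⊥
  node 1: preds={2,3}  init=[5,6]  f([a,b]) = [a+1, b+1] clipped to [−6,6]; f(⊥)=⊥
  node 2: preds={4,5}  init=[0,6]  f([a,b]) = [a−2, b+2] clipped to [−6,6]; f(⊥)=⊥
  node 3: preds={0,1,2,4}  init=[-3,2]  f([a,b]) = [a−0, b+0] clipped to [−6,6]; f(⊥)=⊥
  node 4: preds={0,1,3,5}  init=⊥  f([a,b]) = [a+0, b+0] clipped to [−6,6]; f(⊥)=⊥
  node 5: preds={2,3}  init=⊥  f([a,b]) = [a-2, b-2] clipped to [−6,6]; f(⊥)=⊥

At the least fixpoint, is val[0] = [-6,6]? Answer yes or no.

Worklist (17 pops):
  #1 pop 0: in=[5,6] → [4,6] (was ⊥); enqueue []
  #2 pop 1: in=[-3,6] → [-2,6] (was [5,6]); enqueue [0]
  #3 pop 2: in=⊥ → [0,6] (no change)
  #4 pop 3: in=[-2,6] → [-3,6] (was [-3,2]); enqueue [1]
  #5 pop 4: in=[-3,6] → [-3,6] (was ⊥); enqueue [2,3]
  #6 pop 5: in=[-3,6] → [-5,4] (was ⊥); enqueue [4]
  #7 pop 0: in=[-3,6] → [-4,6] (was [4,6]); enqueue []
  #8 pop 1: in=[-3,6] → [-2,6] (no change)
  #9 pop 2: in=[-5,6] → [-6,6] (was [0,6]); enqueue [1,5]
  #10 pop 3: in=[-6,6] → [-6,6] (was [-3,6]); enqueue []
  #11 pop 4: in=[-6,6] → [-6,6] (was [-3,6]); enqueue [0,2,3]
  #12 pop 1: in=[-6,6] → [-5,6] (was [-2,6]); enqueue [4]
  #13 pop 5: in=[-6,6] → [-6,4] (was [-5,4]); enqueue []
  #14 pop 0: in=[-6,6] → [-6,6] (was [-4,6]); enqueue []
  #15 pop 2: in=[-6,6] → [-6,6] (no change)
  #16 pop 3: in=[-6,6] → [-6,6] (no change)
  #17 pop 4: in=[-6,6] → [-6,6] (no change)

Fixpoint:
  val[0] = [-6,6]
  val[1] = [-5,6]
  val[2] = [-6,6]
  val[3] = [-6,6]
  val[4] = [-6,6]
  val[5] = [-6,4]

yes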